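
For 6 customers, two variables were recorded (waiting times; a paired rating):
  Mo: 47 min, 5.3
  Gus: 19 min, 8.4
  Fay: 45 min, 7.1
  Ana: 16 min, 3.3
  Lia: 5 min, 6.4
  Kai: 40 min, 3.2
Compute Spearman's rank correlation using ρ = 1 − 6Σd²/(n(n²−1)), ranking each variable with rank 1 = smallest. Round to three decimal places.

-0.029

Ranks of variable 1: 6, 3, 5, 2, 1, 4
Ranks of variable 2: 3, 6, 5, 2, 4, 1
d = r₁ − r₂: 3, -3, 0, 0, -3, 3
d²: 9, 9, 0, 0, 9, 9; Σd² = 36
ρ = 1 − 6·36/(6·35) = 1 − 216/210 = -0.029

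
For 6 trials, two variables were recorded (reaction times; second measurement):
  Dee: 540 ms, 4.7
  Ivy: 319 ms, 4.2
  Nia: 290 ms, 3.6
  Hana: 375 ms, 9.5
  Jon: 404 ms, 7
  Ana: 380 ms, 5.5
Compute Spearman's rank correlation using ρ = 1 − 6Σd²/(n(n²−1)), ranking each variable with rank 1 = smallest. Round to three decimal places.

Ranks of variable 1: 6, 2, 1, 3, 5, 4
Ranks of variable 2: 3, 2, 1, 6, 5, 4
d = r₁ − r₂: 3, 0, 0, -3, 0, 0
d²: 9, 0, 0, 9, 0, 0; Σd² = 18
ρ = 1 − 6·18/(6·35) = 1 − 108/210 = 0.486

0.486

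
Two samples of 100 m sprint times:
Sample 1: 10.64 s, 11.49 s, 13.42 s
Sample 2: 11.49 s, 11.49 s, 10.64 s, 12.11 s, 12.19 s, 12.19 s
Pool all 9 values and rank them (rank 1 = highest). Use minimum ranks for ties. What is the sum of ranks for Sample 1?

Sorted (descending): 13.42, 12.19, 12.19, 12.11, 11.49, 11.49, 11.49, 10.64, 10.64
The 2 values of 12.19 occupy positions 2–3 → each gets rank 2.
The 3 values of 11.49 occupy positions 5–7 → each gets rank 5.
The 2 values of 10.64 occupy positions 8–9 → each gets rank 8.
Sample 1 values → pooled ranks: 10.64→8, 11.49→5, 13.42→1
Rank sum = 8 + 5 + 1 = 14

14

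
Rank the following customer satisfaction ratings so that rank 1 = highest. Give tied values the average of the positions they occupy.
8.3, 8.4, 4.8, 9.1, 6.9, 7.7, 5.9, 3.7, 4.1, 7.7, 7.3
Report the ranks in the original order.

3, 2, 9, 1, 7, 4.5, 8, 11, 10, 4.5, 6

Sorted (descending): 9.1, 8.4, 8.3, 7.7, 7.7, 7.3, 6.9, 5.9, 4.8, 4.1, 3.7
The 2 values of 7.7 occupy positions 4–5 → average rank (4+5)/2 = 4.5.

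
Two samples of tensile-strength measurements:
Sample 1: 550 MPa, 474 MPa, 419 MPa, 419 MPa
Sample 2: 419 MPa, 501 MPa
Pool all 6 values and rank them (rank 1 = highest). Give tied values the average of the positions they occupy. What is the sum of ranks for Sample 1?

Sorted (descending): 550, 501, 474, 419, 419, 419
The 3 values of 419 occupy positions 4–6 → average rank 5.
Sample 1 values → pooled ranks: 550→1, 474→3, 419→5, 419→5
Rank sum = 1 + 3 + 5 + 5 = 14

14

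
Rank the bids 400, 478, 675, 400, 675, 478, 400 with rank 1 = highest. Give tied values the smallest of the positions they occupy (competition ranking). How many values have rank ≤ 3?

Sorted (descending): 675, 675, 478, 478, 400, 400, 400
The 2 values of 675 occupy positions 1–2 → each gets rank 1.
The 2 values of 478 occupy positions 3–4 → each gets rank 3.
The 3 values of 400 occupy positions 5–7 → each gets rank 5.
Ranks ≤ 3: {1, 1, 3, 3} → 4 values.

4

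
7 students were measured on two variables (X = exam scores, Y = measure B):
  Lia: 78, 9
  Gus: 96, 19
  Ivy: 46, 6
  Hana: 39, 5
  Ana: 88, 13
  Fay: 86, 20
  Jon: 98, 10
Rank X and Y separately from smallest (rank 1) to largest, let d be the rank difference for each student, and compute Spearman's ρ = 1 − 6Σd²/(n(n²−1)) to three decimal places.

Ranks of variable 1: 3, 6, 2, 1, 5, 4, 7
Ranks of variable 2: 3, 6, 2, 1, 5, 7, 4
d = r₁ − r₂: 0, 0, 0, 0, 0, -3, 3
d²: 0, 0, 0, 0, 0, 9, 9; Σd² = 18
ρ = 1 − 6·18/(7·48) = 1 − 108/336 = 0.679

0.679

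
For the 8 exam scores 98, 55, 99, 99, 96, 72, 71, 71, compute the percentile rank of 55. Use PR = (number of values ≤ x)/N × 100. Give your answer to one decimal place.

12.5

N = 8.
Strictly below 55: 0. Equal to 55: 1.
PR = 1/8 × 100 = 12.5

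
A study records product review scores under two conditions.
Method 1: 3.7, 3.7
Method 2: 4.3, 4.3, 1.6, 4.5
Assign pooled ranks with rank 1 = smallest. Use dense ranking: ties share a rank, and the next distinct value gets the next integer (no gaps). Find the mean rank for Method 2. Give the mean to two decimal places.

2.75

Sorted (ascending): 1.6, 3.7, 3.7, 4.3, 4.3, 4.5
The 2 values of 3.7 share dense rank 2.
The 2 values of 4.3 share dense rank 3.
Remaining distinct values take the next consecutive integers.
Method 2 values → pooled ranks: 4.3→3, 4.3→3, 1.6→1, 4.5→4
Mean rank = (3 + 3 + 1 + 4) / 4 = 2.75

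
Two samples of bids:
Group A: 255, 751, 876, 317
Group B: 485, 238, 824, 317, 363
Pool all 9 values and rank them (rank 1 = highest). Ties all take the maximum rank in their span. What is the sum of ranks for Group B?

27

Sorted (descending): 876, 824, 751, 485, 363, 317, 317, 255, 238
The 2 values of 317 occupy positions 6–7 → each gets rank 7.
Group B values → pooled ranks: 485→4, 238→9, 824→2, 317→7, 363→5
Rank sum = 4 + 9 + 2 + 7 + 5 = 27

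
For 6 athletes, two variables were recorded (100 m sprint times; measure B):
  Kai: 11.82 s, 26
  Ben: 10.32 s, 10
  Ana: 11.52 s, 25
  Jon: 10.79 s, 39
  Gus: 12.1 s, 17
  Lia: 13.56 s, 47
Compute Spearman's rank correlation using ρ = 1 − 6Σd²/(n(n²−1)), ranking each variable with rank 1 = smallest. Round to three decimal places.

Ranks of variable 1: 4, 1, 3, 2, 5, 6
Ranks of variable 2: 4, 1, 3, 5, 2, 6
d = r₁ − r₂: 0, 0, 0, -3, 3, 0
d²: 0, 0, 0, 9, 9, 0; Σd² = 18
ρ = 1 − 6·18/(6·35) = 1 − 108/210 = 0.486

0.486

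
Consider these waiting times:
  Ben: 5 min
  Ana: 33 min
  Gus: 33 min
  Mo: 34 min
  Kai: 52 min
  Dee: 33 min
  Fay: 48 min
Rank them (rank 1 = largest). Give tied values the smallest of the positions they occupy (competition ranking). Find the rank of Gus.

4

Sorted (descending): 52, 48, 34, 33, 33, 33, 5
The 3 values of 33 occupy positions 4–6 → each gets rank 4.
Gus has value 33 min → rank 4.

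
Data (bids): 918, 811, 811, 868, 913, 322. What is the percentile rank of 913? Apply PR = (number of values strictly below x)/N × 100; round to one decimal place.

66.7

N = 6.
Strictly below 913: 4. Equal to 913: 1.
PR = 4/6 × 100 = 66.7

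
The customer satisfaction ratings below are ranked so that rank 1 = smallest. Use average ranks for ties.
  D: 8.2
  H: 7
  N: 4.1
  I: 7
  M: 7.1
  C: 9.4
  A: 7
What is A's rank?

Sorted (ascending): 4.1, 7, 7, 7, 7.1, 8.2, 9.4
The 3 values of 7 occupy positions 2–4 → average rank 3.
A has value 7 → rank 3.

3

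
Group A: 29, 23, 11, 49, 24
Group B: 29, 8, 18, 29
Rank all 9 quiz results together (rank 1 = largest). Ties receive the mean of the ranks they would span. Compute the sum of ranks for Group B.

Sorted (descending): 49, 29, 29, 29, 24, 23, 18, 11, 8
The 3 values of 29 occupy positions 2–4 → average rank 3.
Group B values → pooled ranks: 29→3, 8→9, 18→7, 29→3
Rank sum = 3 + 9 + 7 + 3 = 22

22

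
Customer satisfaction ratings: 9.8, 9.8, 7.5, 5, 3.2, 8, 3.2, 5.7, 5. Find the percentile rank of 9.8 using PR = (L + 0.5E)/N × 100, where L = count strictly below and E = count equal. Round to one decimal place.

88.9

N = 9.
Strictly below 9.8: 7. Equal to 9.8: 2.
PR = (7 + 0.5·2)/9 × 100 = 88.9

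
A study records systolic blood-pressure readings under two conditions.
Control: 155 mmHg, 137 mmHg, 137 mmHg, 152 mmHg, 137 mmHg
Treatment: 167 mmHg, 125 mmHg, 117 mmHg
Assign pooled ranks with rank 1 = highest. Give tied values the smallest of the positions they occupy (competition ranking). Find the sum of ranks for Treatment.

16

Sorted (descending): 167, 155, 152, 137, 137, 137, 125, 117
The 3 values of 137 occupy positions 4–6 → each gets rank 4.
Treatment values → pooled ranks: 167→1, 125→7, 117→8
Rank sum = 1 + 7 + 8 = 16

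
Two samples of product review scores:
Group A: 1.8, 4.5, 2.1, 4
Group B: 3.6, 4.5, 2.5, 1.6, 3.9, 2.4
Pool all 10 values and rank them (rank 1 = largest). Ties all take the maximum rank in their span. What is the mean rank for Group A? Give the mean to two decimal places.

Sorted (descending): 4.5, 4.5, 4, 3.9, 3.6, 2.5, 2.4, 2.1, 1.8, 1.6
The 2 values of 4.5 occupy positions 1–2 → each gets rank 2.
Group A values → pooled ranks: 1.8→9, 4.5→2, 2.1→8, 4→3
Mean rank = (9 + 2 + 8 + 3) / 4 = 5.50

5.50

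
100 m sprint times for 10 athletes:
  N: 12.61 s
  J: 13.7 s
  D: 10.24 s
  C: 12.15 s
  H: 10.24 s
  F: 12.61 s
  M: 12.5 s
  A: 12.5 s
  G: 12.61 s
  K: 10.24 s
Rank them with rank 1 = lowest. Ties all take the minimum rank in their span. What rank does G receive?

Sorted (ascending): 10.24, 10.24, 10.24, 12.15, 12.5, 12.5, 12.61, 12.61, 12.61, 13.7
The 3 values of 10.24 occupy positions 1–3 → each gets rank 1.
The 2 values of 12.5 occupy positions 5–6 → each gets rank 5.
The 3 values of 12.61 occupy positions 7–9 → each gets rank 7.
G has value 12.61 s → rank 7.

7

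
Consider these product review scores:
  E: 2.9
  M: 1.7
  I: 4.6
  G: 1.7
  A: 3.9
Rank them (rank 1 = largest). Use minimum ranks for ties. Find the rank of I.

Sorted (descending): 4.6, 3.9, 2.9, 1.7, 1.7
The 2 values of 1.7 occupy positions 4–5 → each gets rank 4.
I has value 4.6 → rank 1.

1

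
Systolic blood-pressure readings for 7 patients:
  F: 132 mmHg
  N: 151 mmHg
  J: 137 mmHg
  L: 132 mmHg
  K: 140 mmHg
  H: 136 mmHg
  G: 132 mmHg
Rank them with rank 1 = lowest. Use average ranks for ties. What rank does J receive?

5

Sorted (ascending): 132, 132, 132, 136, 137, 140, 151
The 3 values of 132 occupy positions 1–3 → average rank 2.
J has value 137 mmHg → rank 5.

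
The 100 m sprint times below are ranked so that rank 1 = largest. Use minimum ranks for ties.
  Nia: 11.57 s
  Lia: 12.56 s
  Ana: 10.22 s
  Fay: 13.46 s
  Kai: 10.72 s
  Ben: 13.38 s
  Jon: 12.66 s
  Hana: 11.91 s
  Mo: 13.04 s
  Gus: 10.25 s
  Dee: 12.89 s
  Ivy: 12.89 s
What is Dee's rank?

4

Sorted (descending): 13.46, 13.38, 13.04, 12.89, 12.89, 12.66, 12.56, 11.91, 11.57, 10.72, 10.25, 10.22
The 2 values of 12.89 occupy positions 4–5 → each gets rank 4.
Dee has value 12.89 s → rank 4.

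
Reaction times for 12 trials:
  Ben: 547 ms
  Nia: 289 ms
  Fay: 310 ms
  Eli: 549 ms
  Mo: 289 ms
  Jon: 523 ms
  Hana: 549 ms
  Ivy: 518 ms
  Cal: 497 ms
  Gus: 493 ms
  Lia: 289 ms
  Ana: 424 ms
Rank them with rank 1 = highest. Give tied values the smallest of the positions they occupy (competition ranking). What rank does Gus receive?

7

Sorted (descending): 549, 549, 547, 523, 518, 497, 493, 424, 310, 289, 289, 289
The 2 values of 549 occupy positions 1–2 → each gets rank 1.
The 3 values of 289 occupy positions 10–12 → each gets rank 10.
Gus has value 493 ms → rank 7.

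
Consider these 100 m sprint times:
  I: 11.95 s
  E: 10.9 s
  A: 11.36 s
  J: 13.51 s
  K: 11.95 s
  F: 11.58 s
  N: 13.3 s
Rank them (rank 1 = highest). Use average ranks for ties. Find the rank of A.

Sorted (descending): 13.51, 13.3, 11.95, 11.95, 11.58, 11.36, 10.9
The 2 values of 11.95 occupy positions 3–4 → average rank (3+4)/2 = 3.5.
A has value 11.36 s → rank 6.

6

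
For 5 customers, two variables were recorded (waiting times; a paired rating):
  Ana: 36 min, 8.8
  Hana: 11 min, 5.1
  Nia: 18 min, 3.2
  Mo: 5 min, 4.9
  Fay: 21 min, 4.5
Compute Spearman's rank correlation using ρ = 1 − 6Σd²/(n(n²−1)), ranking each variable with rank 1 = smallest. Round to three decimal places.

0.200

Ranks of variable 1: 5, 2, 3, 1, 4
Ranks of variable 2: 5, 4, 1, 3, 2
d = r₁ − r₂: 0, -2, 2, -2, 2
d²: 0, 4, 4, 4, 4; Σd² = 16
ρ = 1 − 6·16/(5·24) = 1 − 96/120 = 0.200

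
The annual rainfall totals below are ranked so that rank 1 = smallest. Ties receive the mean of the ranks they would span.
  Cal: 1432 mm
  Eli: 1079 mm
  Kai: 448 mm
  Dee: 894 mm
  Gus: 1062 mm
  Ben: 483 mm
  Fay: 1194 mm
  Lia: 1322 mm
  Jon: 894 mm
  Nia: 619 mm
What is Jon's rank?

Sorted (ascending): 448, 483, 619, 894, 894, 1062, 1079, 1194, 1322, 1432
The 2 values of 894 occupy positions 4–5 → average rank (4+5)/2 = 4.5.
Jon has value 894 mm → rank 4.5.

4.5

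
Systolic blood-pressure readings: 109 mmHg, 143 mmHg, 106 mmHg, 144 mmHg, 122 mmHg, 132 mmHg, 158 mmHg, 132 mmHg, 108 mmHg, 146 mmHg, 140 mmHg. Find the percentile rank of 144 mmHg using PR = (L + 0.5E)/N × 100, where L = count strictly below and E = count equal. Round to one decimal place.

77.3

N = 11.
Strictly below 144: 8. Equal to 144: 1.
PR = (8 + 0.5·1)/11 × 100 = 77.3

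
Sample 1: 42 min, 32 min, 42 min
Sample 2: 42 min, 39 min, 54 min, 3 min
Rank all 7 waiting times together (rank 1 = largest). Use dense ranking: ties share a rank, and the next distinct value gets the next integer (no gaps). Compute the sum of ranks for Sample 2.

Sorted (descending): 54, 42, 42, 42, 39, 32, 3
The 3 values of 42 share dense rank 2.
Remaining distinct values take the next consecutive integers.
Sample 2 values → pooled ranks: 42→2, 39→3, 54→1, 3→5
Rank sum = 2 + 3 + 1 + 5 = 11

11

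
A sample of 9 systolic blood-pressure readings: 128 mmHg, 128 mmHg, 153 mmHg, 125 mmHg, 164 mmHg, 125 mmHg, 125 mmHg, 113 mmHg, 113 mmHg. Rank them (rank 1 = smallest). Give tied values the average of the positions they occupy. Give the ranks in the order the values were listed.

6.5, 6.5, 8, 4, 9, 4, 4, 1.5, 1.5

Sorted (ascending): 113, 113, 125, 125, 125, 128, 128, 153, 164
The 2 values of 113 occupy positions 1–2 → average rank (1+2)/2 = 1.5.
The 3 values of 125 occupy positions 3–5 → average rank 4.
The 2 values of 128 occupy positions 6–7 → average rank (6+7)/2 = 6.5.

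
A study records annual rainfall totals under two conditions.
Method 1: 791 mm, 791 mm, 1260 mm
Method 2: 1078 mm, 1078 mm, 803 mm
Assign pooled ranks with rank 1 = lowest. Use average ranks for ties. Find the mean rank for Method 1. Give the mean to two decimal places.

3.00

Sorted (ascending): 791, 791, 803, 1078, 1078, 1260
The 2 values of 791 occupy positions 1–2 → average rank (1+2)/2 = 1.5.
The 2 values of 1078 occupy positions 4–5 → average rank (4+5)/2 = 4.5.
Method 1 values → pooled ranks: 791→1.5, 791→1.5, 1260→6
Mean rank = (1.5 + 1.5 + 6) / 3 = 3.00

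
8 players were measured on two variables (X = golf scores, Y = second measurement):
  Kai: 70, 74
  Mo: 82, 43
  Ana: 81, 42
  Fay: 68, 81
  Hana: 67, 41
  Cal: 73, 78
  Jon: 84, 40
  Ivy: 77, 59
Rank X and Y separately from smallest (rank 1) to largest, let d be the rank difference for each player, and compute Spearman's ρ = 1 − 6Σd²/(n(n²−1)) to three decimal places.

-0.452

Ranks of variable 1: 3, 7, 6, 2, 1, 4, 8, 5
Ranks of variable 2: 6, 4, 3, 8, 2, 7, 1, 5
d = r₁ − r₂: -3, 3, 3, -6, -1, -3, 7, 0
d²: 9, 9, 9, 36, 1, 9, 49, 0; Σd² = 122
ρ = 1 − 6·122/(8·63) = 1 − 732/504 = -0.452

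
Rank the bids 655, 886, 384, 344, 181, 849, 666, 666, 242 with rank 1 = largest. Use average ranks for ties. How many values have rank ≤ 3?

2

Sorted (descending): 886, 849, 666, 666, 655, 384, 344, 242, 181
The 2 values of 666 occupy positions 3–4 → average rank (3+4)/2 = 3.5.
Ranks ≤ 3: {1, 2} → 2 values.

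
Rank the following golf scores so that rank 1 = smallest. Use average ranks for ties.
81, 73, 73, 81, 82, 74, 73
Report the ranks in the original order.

5.5, 2, 2, 5.5, 7, 4, 2

Sorted (ascending): 73, 73, 73, 74, 81, 81, 82
The 3 values of 73 occupy positions 1–3 → average rank 2.
The 2 values of 81 occupy positions 5–6 → average rank (5+6)/2 = 5.5.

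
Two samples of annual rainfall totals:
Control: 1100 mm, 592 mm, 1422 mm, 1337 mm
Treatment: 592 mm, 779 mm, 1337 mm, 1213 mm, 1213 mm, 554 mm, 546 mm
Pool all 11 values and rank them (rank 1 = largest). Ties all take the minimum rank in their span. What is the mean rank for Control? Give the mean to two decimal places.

4.25

Sorted (descending): 1422, 1337, 1337, 1213, 1213, 1100, 779, 592, 592, 554, 546
The 2 values of 1337 occupy positions 2–3 → each gets rank 2.
The 2 values of 1213 occupy positions 4–5 → each gets rank 4.
The 2 values of 592 occupy positions 8–9 → each gets rank 8.
Control values → pooled ranks: 1100→6, 592→8, 1422→1, 1337→2
Mean rank = (6 + 8 + 1 + 2) / 4 = 4.25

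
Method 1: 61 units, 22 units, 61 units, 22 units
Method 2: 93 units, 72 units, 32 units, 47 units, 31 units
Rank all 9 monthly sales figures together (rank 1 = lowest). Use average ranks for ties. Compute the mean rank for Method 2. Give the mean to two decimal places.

5.80

Sorted (ascending): 22, 22, 31, 32, 47, 61, 61, 72, 93
The 2 values of 22 occupy positions 1–2 → average rank (1+2)/2 = 1.5.
The 2 values of 61 occupy positions 6–7 → average rank (6+7)/2 = 6.5.
Method 2 values → pooled ranks: 93→9, 72→8, 32→4, 47→5, 31→3
Mean rank = (9 + 8 + 4 + 5 + 3) / 5 = 5.80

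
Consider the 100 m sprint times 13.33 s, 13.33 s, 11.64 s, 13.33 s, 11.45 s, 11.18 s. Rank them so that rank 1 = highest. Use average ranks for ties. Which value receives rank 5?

11.45

Sorted (descending): 13.33, 13.33, 13.33, 11.64, 11.45, 11.18
The 3 values of 13.33 occupy positions 1–3 → average rank 2.
Rank 5 → value 11.45.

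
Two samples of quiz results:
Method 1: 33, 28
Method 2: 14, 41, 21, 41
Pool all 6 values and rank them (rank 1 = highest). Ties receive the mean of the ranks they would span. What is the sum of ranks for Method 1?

7

Sorted (descending): 41, 41, 33, 28, 21, 14
The 2 values of 41 occupy positions 1–2 → average rank (1+2)/2 = 1.5.
Method 1 values → pooled ranks: 33→3, 28→4
Rank sum = 3 + 4 = 7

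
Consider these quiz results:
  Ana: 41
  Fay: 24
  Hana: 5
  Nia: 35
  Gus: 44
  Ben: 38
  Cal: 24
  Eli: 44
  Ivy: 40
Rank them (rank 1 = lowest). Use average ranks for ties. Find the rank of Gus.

8.5

Sorted (ascending): 5, 24, 24, 35, 38, 40, 41, 44, 44
The 2 values of 24 occupy positions 2–3 → average rank (2+3)/2 = 2.5.
The 2 values of 44 occupy positions 8–9 → average rank (8+9)/2 = 8.5.
Gus has value 44 → rank 8.5.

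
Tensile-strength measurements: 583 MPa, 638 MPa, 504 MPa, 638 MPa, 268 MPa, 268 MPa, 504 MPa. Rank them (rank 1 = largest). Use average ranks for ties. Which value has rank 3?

Sorted (descending): 638, 638, 583, 504, 504, 268, 268
The 2 values of 638 occupy positions 1–2 → average rank (1+2)/2 = 1.5.
The 2 values of 504 occupy positions 4–5 → average rank (4+5)/2 = 4.5.
The 2 values of 268 occupy positions 6–7 → average rank (6+7)/2 = 6.5.
Rank 3 → value 583.

583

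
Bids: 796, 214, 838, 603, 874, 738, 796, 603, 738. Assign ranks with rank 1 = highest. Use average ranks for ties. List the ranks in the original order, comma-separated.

3.5, 9, 2, 7.5, 1, 5.5, 3.5, 7.5, 5.5

Sorted (descending): 874, 838, 796, 796, 738, 738, 603, 603, 214
The 2 values of 796 occupy positions 3–4 → average rank (3+4)/2 = 3.5.
The 2 values of 738 occupy positions 5–6 → average rank (5+6)/2 = 5.5.
The 2 values of 603 occupy positions 7–8 → average rank (7+8)/2 = 7.5.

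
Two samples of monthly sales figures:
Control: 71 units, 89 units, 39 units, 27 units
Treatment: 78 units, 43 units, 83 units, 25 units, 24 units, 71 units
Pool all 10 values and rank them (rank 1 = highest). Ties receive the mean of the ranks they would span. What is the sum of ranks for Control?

20.5

Sorted (descending): 89, 83, 78, 71, 71, 43, 39, 27, 25, 24
The 2 values of 71 occupy positions 4–5 → average rank (4+5)/2 = 4.5.
Control values → pooled ranks: 71→4.5, 89→1, 39→7, 27→8
Rank sum = 4.5 + 1 + 7 + 8 = 20.5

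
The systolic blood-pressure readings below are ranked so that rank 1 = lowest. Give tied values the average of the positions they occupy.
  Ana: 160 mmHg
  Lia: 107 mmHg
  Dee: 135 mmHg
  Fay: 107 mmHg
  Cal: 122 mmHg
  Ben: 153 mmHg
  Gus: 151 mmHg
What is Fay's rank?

1.5

Sorted (ascending): 107, 107, 122, 135, 151, 153, 160
The 2 values of 107 occupy positions 1–2 → average rank (1+2)/2 = 1.5.
Fay has value 107 mmHg → rank 1.5.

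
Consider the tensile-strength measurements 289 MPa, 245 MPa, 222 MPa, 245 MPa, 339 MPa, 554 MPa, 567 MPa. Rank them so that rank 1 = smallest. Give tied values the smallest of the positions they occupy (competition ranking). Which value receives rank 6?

Sorted (ascending): 222, 245, 245, 289, 339, 554, 567
The 2 values of 245 occupy positions 2–3 → each gets rank 2.
Rank 6 → value 554.

554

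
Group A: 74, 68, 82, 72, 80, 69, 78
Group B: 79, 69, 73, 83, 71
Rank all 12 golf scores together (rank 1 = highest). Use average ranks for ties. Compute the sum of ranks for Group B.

31.5

Sorted (descending): 83, 82, 80, 79, 78, 74, 73, 72, 71, 69, 69, 68
The 2 values of 69 occupy positions 10–11 → average rank (10+11)/2 = 10.5.
Group B values → pooled ranks: 79→4, 69→10.5, 73→7, 83→1, 71→9
Rank sum = 4 + 10.5 + 7 + 1 + 9 = 31.5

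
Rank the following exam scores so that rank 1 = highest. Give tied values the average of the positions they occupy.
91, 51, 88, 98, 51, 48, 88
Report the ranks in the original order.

Sorted (descending): 98, 91, 88, 88, 51, 51, 48
The 2 values of 88 occupy positions 3–4 → average rank (3+4)/2 = 3.5.
The 2 values of 51 occupy positions 5–6 → average rank (5+6)/2 = 5.5.

2, 5.5, 3.5, 1, 5.5, 7, 3.5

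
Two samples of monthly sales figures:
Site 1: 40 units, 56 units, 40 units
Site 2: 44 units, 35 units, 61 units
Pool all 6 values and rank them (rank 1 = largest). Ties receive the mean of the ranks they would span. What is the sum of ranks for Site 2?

Sorted (descending): 61, 56, 44, 40, 40, 35
The 2 values of 40 occupy positions 4–5 → average rank (4+5)/2 = 4.5.
Site 2 values → pooled ranks: 44→3, 35→6, 61→1
Rank sum = 3 + 6 + 1 = 10

10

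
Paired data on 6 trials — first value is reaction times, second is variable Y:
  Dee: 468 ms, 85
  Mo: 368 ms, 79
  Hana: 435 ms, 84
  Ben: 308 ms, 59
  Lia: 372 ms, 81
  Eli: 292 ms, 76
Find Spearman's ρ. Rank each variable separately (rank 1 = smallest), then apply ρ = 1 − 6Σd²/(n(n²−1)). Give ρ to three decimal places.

0.943

Ranks of variable 1: 6, 3, 5, 2, 4, 1
Ranks of variable 2: 6, 3, 5, 1, 4, 2
d = r₁ − r₂: 0, 0, 0, 1, 0, -1
d²: 0, 0, 0, 1, 0, 1; Σd² = 2
ρ = 1 − 6·2/(6·35) = 1 − 12/210 = 0.943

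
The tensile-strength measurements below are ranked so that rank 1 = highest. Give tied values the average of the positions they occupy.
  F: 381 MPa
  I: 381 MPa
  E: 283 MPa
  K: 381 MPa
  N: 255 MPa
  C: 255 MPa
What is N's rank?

Sorted (descending): 381, 381, 381, 283, 255, 255
The 3 values of 381 occupy positions 1–3 → average rank 2.
The 2 values of 255 occupy positions 5–6 → average rank (5+6)/2 = 5.5.
N has value 255 MPa → rank 5.5.

5.5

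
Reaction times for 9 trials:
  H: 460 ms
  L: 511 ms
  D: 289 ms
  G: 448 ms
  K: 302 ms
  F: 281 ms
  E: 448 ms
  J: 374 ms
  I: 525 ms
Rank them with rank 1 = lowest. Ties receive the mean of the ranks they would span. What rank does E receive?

Sorted (ascending): 281, 289, 302, 374, 448, 448, 460, 511, 525
The 2 values of 448 occupy positions 5–6 → average rank (5+6)/2 = 5.5.
E has value 448 ms → rank 5.5.

5.5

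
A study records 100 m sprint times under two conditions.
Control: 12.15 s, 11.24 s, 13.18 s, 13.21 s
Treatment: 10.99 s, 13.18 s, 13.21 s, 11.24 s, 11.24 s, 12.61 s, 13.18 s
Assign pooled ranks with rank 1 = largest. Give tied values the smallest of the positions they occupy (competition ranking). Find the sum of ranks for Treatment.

Sorted (descending): 13.21, 13.21, 13.18, 13.18, 13.18, 12.61, 12.15, 11.24, 11.24, 11.24, 10.99
The 2 values of 13.21 occupy positions 1–2 → each gets rank 1.
The 3 values of 13.18 occupy positions 3–5 → each gets rank 3.
The 3 values of 11.24 occupy positions 8–10 → each gets rank 8.
Treatment values → pooled ranks: 10.99→11, 13.18→3, 13.21→1, 11.24→8, 11.24→8, 12.61→6, 13.18→3
Rank sum = 11 + 3 + 1 + 8 + 8 + 6 + 3 = 40

40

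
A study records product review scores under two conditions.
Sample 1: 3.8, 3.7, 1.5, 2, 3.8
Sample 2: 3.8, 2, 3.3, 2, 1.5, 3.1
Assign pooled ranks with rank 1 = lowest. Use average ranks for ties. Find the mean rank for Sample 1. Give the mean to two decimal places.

Sorted (ascending): 1.5, 1.5, 2, 2, 2, 3.1, 3.3, 3.7, 3.8, 3.8, 3.8
The 2 values of 1.5 occupy positions 1–2 → average rank (1+2)/2 = 1.5.
The 3 values of 2 occupy positions 3–5 → average rank 4.
The 3 values of 3.8 occupy positions 9–11 → average rank 10.
Sample 1 values → pooled ranks: 3.8→10, 3.7→8, 1.5→1.5, 2→4, 3.8→10
Mean rank = (10 + 8 + 1.5 + 4 + 10) / 5 = 6.70

6.70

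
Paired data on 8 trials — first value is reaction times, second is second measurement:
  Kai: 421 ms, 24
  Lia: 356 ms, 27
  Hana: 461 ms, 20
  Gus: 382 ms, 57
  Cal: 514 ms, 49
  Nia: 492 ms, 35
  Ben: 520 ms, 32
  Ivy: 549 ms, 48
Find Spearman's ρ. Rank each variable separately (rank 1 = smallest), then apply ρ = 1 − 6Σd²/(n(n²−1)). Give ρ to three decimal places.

0.238

Ranks of variable 1: 3, 1, 4, 2, 6, 5, 7, 8
Ranks of variable 2: 2, 3, 1, 8, 7, 5, 4, 6
d = r₁ − r₂: 1, -2, 3, -6, -1, 0, 3, 2
d²: 1, 4, 9, 36, 1, 0, 9, 4; Σd² = 64
ρ = 1 − 6·64/(8·63) = 1 − 384/504 = 0.238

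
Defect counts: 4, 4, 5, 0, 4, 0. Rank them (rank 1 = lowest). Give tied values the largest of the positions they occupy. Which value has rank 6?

5

Sorted (ascending): 0, 0, 4, 4, 4, 5
The 2 values of 0 occupy positions 1–2 → each gets rank 2.
The 3 values of 4 occupy positions 3–5 → each gets rank 5.
Rank 6 → value 5.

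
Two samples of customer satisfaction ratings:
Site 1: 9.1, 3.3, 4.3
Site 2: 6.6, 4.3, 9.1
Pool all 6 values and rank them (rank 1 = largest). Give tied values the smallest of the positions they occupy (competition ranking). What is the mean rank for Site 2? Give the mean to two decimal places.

Sorted (descending): 9.1, 9.1, 6.6, 4.3, 4.3, 3.3
The 2 values of 9.1 occupy positions 1–2 → each gets rank 1.
The 2 values of 4.3 occupy positions 4–5 → each gets rank 4.
Site 2 values → pooled ranks: 6.6→3, 4.3→4, 9.1→1
Mean rank = (3 + 4 + 1) / 3 = 2.67

2.67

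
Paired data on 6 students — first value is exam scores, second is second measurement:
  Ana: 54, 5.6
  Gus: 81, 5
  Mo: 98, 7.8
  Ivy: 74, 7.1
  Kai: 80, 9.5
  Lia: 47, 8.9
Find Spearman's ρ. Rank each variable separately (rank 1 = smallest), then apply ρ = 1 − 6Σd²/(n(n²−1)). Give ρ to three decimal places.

-0.143

Ranks of variable 1: 2, 5, 6, 3, 4, 1
Ranks of variable 2: 2, 1, 4, 3, 6, 5
d = r₁ − r₂: 0, 4, 2, 0, -2, -4
d²: 0, 16, 4, 0, 4, 16; Σd² = 40
ρ = 1 − 6·40/(6·35) = 1 − 240/210 = -0.143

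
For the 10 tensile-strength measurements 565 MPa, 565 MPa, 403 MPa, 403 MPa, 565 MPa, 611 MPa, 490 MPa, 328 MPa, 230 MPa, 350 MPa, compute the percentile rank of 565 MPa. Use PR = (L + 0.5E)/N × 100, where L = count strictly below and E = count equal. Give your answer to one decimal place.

75.0

N = 10.
Strictly below 565: 6. Equal to 565: 3.
PR = (6 + 0.5·3)/10 × 100 = 75.0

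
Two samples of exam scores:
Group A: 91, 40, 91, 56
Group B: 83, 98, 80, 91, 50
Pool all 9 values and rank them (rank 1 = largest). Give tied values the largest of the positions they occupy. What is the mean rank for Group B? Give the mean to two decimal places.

4.80

Sorted (descending): 98, 91, 91, 91, 83, 80, 56, 50, 40
The 3 values of 91 occupy positions 2–4 → each gets rank 4.
Group B values → pooled ranks: 83→5, 98→1, 80→6, 91→4, 50→8
Mean rank = (5 + 1 + 6 + 4 + 8) / 5 = 4.80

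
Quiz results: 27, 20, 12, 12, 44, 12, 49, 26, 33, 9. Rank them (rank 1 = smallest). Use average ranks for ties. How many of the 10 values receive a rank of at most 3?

4

Sorted (ascending): 9, 12, 12, 12, 20, 26, 27, 33, 44, 49
The 3 values of 12 occupy positions 2–4 → average rank 3.
Ranks ≤ 3: {1, 3, 3, 3} → 4 values.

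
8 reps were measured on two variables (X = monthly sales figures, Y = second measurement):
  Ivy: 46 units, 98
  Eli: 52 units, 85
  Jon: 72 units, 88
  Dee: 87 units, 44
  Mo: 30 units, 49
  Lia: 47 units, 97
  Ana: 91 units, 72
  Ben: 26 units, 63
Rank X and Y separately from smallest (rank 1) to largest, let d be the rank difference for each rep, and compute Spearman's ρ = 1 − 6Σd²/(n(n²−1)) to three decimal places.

-0.071

Ranks of variable 1: 3, 5, 6, 7, 2, 4, 8, 1
Ranks of variable 2: 8, 5, 6, 1, 2, 7, 4, 3
d = r₁ − r₂: -5, 0, 0, 6, 0, -3, 4, -2
d²: 25, 0, 0, 36, 0, 9, 16, 4; Σd² = 90
ρ = 1 − 6·90/(8·63) = 1 − 540/504 = -0.071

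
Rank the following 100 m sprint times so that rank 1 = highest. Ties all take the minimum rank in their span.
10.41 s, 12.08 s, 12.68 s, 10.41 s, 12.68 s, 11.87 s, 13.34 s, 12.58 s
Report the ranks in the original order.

7, 5, 2, 7, 2, 6, 1, 4

Sorted (descending): 13.34, 12.68, 12.68, 12.58, 12.08, 11.87, 10.41, 10.41
The 2 values of 12.68 occupy positions 2–3 → each gets rank 2.
The 2 values of 10.41 occupy positions 7–8 → each gets rank 7.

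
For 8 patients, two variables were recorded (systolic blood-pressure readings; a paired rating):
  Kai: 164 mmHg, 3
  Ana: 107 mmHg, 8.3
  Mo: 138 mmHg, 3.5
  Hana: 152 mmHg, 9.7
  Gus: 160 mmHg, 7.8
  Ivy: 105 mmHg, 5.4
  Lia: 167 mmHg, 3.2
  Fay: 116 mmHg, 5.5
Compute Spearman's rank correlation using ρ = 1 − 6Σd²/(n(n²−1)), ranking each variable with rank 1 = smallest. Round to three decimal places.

Ranks of variable 1: 7, 2, 4, 5, 6, 1, 8, 3
Ranks of variable 2: 1, 7, 3, 8, 6, 4, 2, 5
d = r₁ − r₂: 6, -5, 1, -3, 0, -3, 6, -2
d²: 36, 25, 1, 9, 0, 9, 36, 4; Σd² = 120
ρ = 1 − 6·120/(8·63) = 1 − 720/504 = -0.429

-0.429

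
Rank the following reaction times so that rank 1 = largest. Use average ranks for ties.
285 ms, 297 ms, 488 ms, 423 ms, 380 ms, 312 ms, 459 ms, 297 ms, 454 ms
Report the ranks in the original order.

Sorted (descending): 488, 459, 454, 423, 380, 312, 297, 297, 285
The 2 values of 297 occupy positions 7–8 → average rank (7+8)/2 = 7.5.

9, 7.5, 1, 4, 5, 6, 2, 7.5, 3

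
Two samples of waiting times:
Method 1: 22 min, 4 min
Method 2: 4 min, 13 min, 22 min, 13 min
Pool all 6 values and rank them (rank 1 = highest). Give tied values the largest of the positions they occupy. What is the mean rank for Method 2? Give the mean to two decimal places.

4.00

Sorted (descending): 22, 22, 13, 13, 4, 4
The 2 values of 22 occupy positions 1–2 → each gets rank 2.
The 2 values of 13 occupy positions 3–4 → each gets rank 4.
The 2 values of 4 occupy positions 5–6 → each gets rank 6.
Method 2 values → pooled ranks: 4→6, 13→4, 22→2, 13→4
Mean rank = (6 + 4 + 2 + 4) / 4 = 4.00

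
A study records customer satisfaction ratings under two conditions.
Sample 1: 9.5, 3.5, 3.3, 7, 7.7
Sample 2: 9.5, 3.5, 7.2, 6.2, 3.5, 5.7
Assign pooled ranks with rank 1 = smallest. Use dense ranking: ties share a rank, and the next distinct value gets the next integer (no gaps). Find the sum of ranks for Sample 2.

25

Sorted (ascending): 3.3, 3.5, 3.5, 3.5, 5.7, 6.2, 7, 7.2, 7.7, 9.5, 9.5
The 3 values of 3.5 share dense rank 2.
The 2 values of 9.5 share dense rank 8.
Remaining distinct values take the next consecutive integers.
Sample 2 values → pooled ranks: 9.5→8, 3.5→2, 7.2→6, 6.2→4, 3.5→2, 5.7→3
Rank sum = 8 + 2 + 6 + 4 + 2 + 3 = 25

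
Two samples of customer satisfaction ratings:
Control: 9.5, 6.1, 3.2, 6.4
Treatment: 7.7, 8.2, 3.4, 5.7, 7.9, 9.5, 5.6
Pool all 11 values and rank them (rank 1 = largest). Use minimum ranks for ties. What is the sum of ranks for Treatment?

Sorted (descending): 9.5, 9.5, 8.2, 7.9, 7.7, 6.4, 6.1, 5.7, 5.6, 3.4, 3.2
The 2 values of 9.5 occupy positions 1–2 → each gets rank 1.
Treatment values → pooled ranks: 7.7→5, 8.2→3, 3.4→10, 5.7→8, 7.9→4, 9.5→1, 5.6→9
Rank sum = 5 + 3 + 10 + 8 + 4 + 1 + 9 = 40

40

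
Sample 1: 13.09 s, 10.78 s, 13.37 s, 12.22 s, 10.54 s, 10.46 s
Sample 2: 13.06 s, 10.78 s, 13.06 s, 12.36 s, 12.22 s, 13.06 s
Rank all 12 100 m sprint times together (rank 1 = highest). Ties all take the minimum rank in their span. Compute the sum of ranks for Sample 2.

Sorted (descending): 13.37, 13.09, 13.06, 13.06, 13.06, 12.36, 12.22, 12.22, 10.78, 10.78, 10.54, 10.46
The 3 values of 13.06 occupy positions 3–5 → each gets rank 3.
The 2 values of 12.22 occupy positions 7–8 → each gets rank 7.
The 2 values of 10.78 occupy positions 9–10 → each gets rank 9.
Sample 2 values → pooled ranks: 13.06→3, 10.78→9, 13.06→3, 12.36→6, 12.22→7, 13.06→3
Rank sum = 3 + 9 + 3 + 6 + 7 + 3 = 31

31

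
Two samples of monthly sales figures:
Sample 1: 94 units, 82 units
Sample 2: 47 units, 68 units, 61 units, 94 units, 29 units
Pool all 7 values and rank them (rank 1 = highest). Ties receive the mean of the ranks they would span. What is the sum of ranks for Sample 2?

23.5

Sorted (descending): 94, 94, 82, 68, 61, 47, 29
The 2 values of 94 occupy positions 1–2 → average rank (1+2)/2 = 1.5.
Sample 2 values → pooled ranks: 47→6, 68→4, 61→5, 94→1.5, 29→7
Rank sum = 6 + 4 + 5 + 1.5 + 7 = 23.5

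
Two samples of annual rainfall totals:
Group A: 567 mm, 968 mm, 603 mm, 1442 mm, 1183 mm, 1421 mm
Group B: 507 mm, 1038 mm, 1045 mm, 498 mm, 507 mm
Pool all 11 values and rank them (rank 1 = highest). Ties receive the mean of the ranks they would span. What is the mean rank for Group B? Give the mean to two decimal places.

Sorted (descending): 1442, 1421, 1183, 1045, 1038, 968, 603, 567, 507, 507, 498
The 2 values of 507 occupy positions 9–10 → average rank (9+10)/2 = 9.5.
Group B values → pooled ranks: 507→9.5, 1038→5, 1045→4, 498→11, 507→9.5
Mean rank = (9.5 + 5 + 4 + 11 + 9.5) / 5 = 7.80

7.80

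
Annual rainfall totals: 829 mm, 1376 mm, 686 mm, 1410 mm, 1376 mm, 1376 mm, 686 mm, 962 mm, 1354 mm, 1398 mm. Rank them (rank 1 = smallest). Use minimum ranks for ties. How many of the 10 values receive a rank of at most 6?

8

Sorted (ascending): 686, 686, 829, 962, 1354, 1376, 1376, 1376, 1398, 1410
The 2 values of 686 occupy positions 1–2 → each gets rank 1.
The 3 values of 1376 occupy positions 6–8 → each gets rank 6.
Ranks ≤ 6: {1, 1, 3, 4, 5, 6, 6, 6} → 8 values.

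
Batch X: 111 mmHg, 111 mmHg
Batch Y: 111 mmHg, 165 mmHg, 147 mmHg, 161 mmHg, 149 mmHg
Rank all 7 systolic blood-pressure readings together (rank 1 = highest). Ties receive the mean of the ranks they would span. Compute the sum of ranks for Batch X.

Sorted (descending): 165, 161, 149, 147, 111, 111, 111
The 3 values of 111 occupy positions 5–7 → average rank 6.
Batch X values → pooled ranks: 111→6, 111→6
Rank sum = 6 + 6 = 12

12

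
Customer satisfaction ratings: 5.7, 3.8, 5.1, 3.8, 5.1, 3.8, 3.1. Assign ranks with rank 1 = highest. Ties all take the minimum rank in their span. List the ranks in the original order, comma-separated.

1, 4, 2, 4, 2, 4, 7

Sorted (descending): 5.7, 5.1, 5.1, 3.8, 3.8, 3.8, 3.1
The 2 values of 5.1 occupy positions 2–3 → each gets rank 2.
The 3 values of 3.8 occupy positions 4–6 → each gets rank 4.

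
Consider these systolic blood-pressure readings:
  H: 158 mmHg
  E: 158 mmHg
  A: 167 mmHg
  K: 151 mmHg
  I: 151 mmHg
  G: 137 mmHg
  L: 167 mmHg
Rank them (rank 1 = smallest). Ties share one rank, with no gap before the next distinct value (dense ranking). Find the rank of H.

3

Sorted (ascending): 137, 151, 151, 158, 158, 167, 167
The 2 values of 151 share dense rank 2.
The 2 values of 158 share dense rank 3.
The 2 values of 167 share dense rank 4.
Remaining distinct values take the next consecutive integers.
H has value 158 mmHg → rank 3.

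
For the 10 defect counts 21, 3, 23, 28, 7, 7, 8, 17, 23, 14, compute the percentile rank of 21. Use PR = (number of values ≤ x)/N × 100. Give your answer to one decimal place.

N = 10.
Strictly below 21: 6. Equal to 21: 1.
PR = 7/10 × 100 = 70.0

70.0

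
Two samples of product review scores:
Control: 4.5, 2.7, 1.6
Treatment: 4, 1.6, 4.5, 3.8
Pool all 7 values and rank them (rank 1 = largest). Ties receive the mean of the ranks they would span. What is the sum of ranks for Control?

13

Sorted (descending): 4.5, 4.5, 4, 3.8, 2.7, 1.6, 1.6
The 2 values of 4.5 occupy positions 1–2 → average rank (1+2)/2 = 1.5.
The 2 values of 1.6 occupy positions 6–7 → average rank (6+7)/2 = 6.5.
Control values → pooled ranks: 4.5→1.5, 2.7→5, 1.6→6.5
Rank sum = 1.5 + 5 + 6.5 = 13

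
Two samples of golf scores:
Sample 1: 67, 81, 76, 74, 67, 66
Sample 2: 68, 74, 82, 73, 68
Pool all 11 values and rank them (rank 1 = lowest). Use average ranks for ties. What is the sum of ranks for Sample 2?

Sorted (ascending): 66, 67, 67, 68, 68, 73, 74, 74, 76, 81, 82
The 2 values of 67 occupy positions 2–3 → average rank (2+3)/2 = 2.5.
The 2 values of 68 occupy positions 4–5 → average rank (4+5)/2 = 4.5.
The 2 values of 74 occupy positions 7–8 → average rank (7+8)/2 = 7.5.
Sample 2 values → pooled ranks: 68→4.5, 74→7.5, 82→11, 73→6, 68→4.5
Rank sum = 4.5 + 7.5 + 11 + 6 + 4.5 = 33.5

33.5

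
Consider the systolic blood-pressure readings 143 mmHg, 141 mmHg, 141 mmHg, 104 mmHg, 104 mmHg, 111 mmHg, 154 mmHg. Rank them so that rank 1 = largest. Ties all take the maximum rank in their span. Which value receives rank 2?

143

Sorted (descending): 154, 143, 141, 141, 111, 104, 104
The 2 values of 141 occupy positions 3–4 → each gets rank 4.
The 2 values of 104 occupy positions 6–7 → each gets rank 7.
Rank 2 → value 143.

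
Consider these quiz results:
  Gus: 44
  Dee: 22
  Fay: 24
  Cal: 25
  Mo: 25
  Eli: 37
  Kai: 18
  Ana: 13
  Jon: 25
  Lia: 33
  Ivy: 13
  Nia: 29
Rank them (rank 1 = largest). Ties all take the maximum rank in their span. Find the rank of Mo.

7

Sorted (descending): 44, 37, 33, 29, 25, 25, 25, 24, 22, 18, 13, 13
The 3 values of 25 occupy positions 5–7 → each gets rank 7.
The 2 values of 13 occupy positions 11–12 → each gets rank 12.
Mo has value 25 → rank 7.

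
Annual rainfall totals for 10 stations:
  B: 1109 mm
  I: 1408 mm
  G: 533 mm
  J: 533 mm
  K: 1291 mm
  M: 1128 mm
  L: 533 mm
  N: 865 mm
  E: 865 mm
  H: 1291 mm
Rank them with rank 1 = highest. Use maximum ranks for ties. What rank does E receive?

Sorted (descending): 1408, 1291, 1291, 1128, 1109, 865, 865, 533, 533, 533
The 2 values of 1291 occupy positions 2–3 → each gets rank 3.
The 2 values of 865 occupy positions 6–7 → each gets rank 7.
The 3 values of 533 occupy positions 8–10 → each gets rank 10.
E has value 865 mm → rank 7.

7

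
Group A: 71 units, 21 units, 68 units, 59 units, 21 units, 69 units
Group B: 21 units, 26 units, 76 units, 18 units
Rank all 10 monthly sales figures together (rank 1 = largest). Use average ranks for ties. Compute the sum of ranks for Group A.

Sorted (descending): 76, 71, 69, 68, 59, 26, 21, 21, 21, 18
The 3 values of 21 occupy positions 7–9 → average rank 8.
Group A values → pooled ranks: 71→2, 21→8, 68→4, 59→5, 21→8, 69→3
Rank sum = 2 + 8 + 4 + 5 + 8 + 3 = 30

30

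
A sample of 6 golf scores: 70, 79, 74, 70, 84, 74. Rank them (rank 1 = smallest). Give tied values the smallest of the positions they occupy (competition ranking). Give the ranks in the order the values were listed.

Sorted (ascending): 70, 70, 74, 74, 79, 84
The 2 values of 70 occupy positions 1–2 → each gets rank 1.
The 2 values of 74 occupy positions 3–4 → each gets rank 3.

1, 5, 3, 1, 6, 3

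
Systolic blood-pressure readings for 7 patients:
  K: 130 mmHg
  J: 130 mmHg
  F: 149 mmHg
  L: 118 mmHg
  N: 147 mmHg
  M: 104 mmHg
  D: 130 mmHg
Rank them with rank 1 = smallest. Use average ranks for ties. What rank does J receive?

Sorted (ascending): 104, 118, 130, 130, 130, 147, 149
The 3 values of 130 occupy positions 3–5 → average rank 4.
J has value 130 mmHg → rank 4.

4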